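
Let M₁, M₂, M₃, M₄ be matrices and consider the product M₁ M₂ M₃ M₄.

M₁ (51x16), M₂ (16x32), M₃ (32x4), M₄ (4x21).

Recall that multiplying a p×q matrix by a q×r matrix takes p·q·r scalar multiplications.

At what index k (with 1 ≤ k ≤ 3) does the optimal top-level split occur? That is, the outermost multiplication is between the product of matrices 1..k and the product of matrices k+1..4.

Adjacent pairs: M₁M₂ = 51·16·32 = 26112; M₂M₃ = 16·32·4 = 2048; M₃M₄ = 32·4·21 = 2688.
Length 3: M₁..M₃: k=1: 0+2048+51·16·4=5312; k=2: 26112+0+51·32·4=32640 → min 5312 | M₂..M₄: k=2: 0+2688+16·32·21=13440; k=3: 2048+0+16·4·21=3392 → min 3392.
Top-level splits: k=1: (M₁..M₁)·(M₂..M₄) → 0+3392+51·16·21 = 20528; k=2: (M₁..M₂)·(M₃..M₄) → 26112+2688+51·32·21 = 63072; k=3: (M₁..M₃)·(M₄..M₄) → 5312+0+51·4·21 = 9596.
Best split is after M₃, i.e. k = 3.

3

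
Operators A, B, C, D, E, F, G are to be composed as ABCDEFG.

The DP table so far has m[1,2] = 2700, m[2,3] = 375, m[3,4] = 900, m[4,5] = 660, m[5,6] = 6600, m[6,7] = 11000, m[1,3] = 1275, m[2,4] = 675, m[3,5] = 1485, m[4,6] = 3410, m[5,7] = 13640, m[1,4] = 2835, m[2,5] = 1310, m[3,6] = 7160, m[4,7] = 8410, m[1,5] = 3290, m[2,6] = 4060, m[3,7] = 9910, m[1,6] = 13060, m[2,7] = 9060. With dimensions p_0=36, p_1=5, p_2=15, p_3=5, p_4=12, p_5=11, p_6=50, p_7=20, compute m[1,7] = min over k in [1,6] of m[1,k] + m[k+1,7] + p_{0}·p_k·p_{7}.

m[1,7] = min over k∈[1,6] of m[1,k]+m[k+1,7]+p_{0}·p_k·p_{7}.
k=1: 0 + 9060 + 36·5·20 = 12660; k=2: 2700 + 9910 + 36·15·20 = 23410; k=3: 1275 + 8410 + 36·5·20 = 13285; k=4: 2835 + 13640 + 36·12·20 = 25115; k=5: 3290 + 11000 + 36·11·20 = 22210; k=6: 13060 + 0 + 36·50·20 = 49060.
Minimum: 12660 at k=1.

12660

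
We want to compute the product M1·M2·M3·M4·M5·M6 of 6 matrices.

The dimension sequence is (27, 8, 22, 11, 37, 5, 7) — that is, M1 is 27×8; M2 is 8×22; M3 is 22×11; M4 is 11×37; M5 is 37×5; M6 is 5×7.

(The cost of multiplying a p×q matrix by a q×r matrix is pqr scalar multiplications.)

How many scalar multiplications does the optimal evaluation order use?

Adjacent pairs: M1M2 = 27·8·22 = 4752; M2M3 = 8·22·11 = 1936; M3M4 = 22·11·37 = 8954; M4M5 = 11·37·5 = 2035; M5M6 = 37·5·7 = 1295.
Length 3: M1..M3: k=1: 0+1936+27·8·11=4312; k=2: 4752+0+27·22·11=11286 → min 4312 | M2..M4: k=2: 0+8954+8·22·37=15466; k=3: 1936+0+8·11·37=5192 → min 5192 | M3..M5: k=3: 0+2035+22·11·5=3245; k=4: 8954+0+22·37·5=13024 → min 3245 | M4..M6: k=4: 0+1295+11·37·7=4144; k=5: 2035+0+11·5·7=2420 → min 2420.
Length 4: M1..M4: k=1: 0+5192+27·8·37=13184; k=2: 4752+8954+27·22·37=35684; k=3: 4312+0+27·11·37=15301 → min 13184 | M2..M5: k=2: 0+3245+8·22·5=4125; k=3: 1936+2035+8·11·5=4411; k=4: 5192+0+8·37·5=6672 → min 4125 | M3..M6: k=3: 0+2420+22·11·7=4114; k=4: 8954+1295+22·37·7=15947; k=5: 3245+0+22·5·7=4015 → min 4015.
Length 5: M1..M5: k=1: 0+4125+27·8·5=5205; k=2: 4752+3245+27·22·5=10967; k=3: 4312+2035+27·11·5=7832; k=4: 13184+0+27·37·5=18179 → min 5205 | M2..M6: k=2: 0+4015+8·22·7=5247; k=3: 1936+2420+8·11·7=4972; k=4: 5192+1295+8·37·7=8559; k=5: 4125+0+8·5·7=4405 → min 4405.
Length 6: M1..M6: k=1: 0+4405+27·8·7=5917; k=2: 4752+4015+27·22·7=12925; k=3: 4312+2420+27·11·7=8811; k=4: 13184+1295+27·37·7=21472; k=5: 5205+0+27·5·7=6150 → min 5917.
Optimal order: (M1·((M2·(M3·(M4·M5)))·M6)) with cost 5917.

5917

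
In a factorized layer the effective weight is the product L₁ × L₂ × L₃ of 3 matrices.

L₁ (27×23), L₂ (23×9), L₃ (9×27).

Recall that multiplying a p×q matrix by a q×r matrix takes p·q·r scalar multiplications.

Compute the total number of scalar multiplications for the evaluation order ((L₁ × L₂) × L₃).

12150

(L₁ × L₂): 27×23 by 23×9 → 27×9, cost 27·23·9 = 5589
((L₁ × L₂) × L₃): 27×9 by 9×27 → 27×27, cost 27·9·27 = 6561; cumulative 12150
Total: 12150 scalar multiplications.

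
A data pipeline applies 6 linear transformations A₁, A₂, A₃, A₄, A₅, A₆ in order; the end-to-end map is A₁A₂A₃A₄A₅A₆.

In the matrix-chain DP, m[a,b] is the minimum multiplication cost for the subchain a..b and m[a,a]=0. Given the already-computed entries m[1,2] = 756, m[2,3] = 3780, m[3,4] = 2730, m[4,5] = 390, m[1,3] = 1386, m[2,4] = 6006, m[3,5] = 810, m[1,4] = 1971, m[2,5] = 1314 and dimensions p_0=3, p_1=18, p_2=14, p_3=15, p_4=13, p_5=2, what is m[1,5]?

1422

m[1,5] = min over k∈[1,4] of m[1,k]+m[k+1,5]+p_{0}·p_k·p_{5}.
k=1: 0 + 1314 + 3·18·2 = 1422; k=2: 756 + 810 + 3·14·2 = 1650; k=3: 1386 + 390 + 3·15·2 = 1866; k=4: 1971 + 0 + 3·13·2 = 2049.
Minimum: 1422 at k=1.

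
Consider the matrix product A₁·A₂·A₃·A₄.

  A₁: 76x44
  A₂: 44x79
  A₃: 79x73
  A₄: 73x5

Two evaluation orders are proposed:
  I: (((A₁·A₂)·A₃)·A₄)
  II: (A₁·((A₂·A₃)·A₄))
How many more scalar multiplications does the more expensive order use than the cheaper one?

443680

Order I = (((A₁·A₂)·A₃)·A₄): (A₁·A₂): 76×44 by 44×79 → 76×79, cost 76·44·79 = 264176; ((A₁·A₂)·A₃): 76×79 by 79×73 → 76×73, cost 76·79·73 = 438292; cumulative 702468; (((A₁·A₂)·A₃)·A₄): 76×73 by 73×5 → 76×5, cost 76·73·5 = 27740; cumulative 730208. Total 730208.
Order II = (A₁·((A₂·A₃)·A₄)): (A₂·A₃): 44×79 by 79×73 → 44×73, cost 44·79·73 = 253748; ((A₂·A₃)·A₄): 44×73 by 73×5 → 44×5, cost 44·73·5 = 16060; cumulative 269808; (A₁·((A₂·A₃)·A₄)): 76×44 by 44×5 → 76×5, cost 76·44·5 = 16720; cumulative 286528. Total 286528.
Difference: |730208 − 286528| = 443680.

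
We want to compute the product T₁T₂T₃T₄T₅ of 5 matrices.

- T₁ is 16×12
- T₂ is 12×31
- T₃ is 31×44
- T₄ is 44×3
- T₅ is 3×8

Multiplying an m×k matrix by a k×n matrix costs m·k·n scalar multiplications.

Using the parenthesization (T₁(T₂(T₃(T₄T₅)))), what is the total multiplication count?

16480

(T₄T₅): 44×3 by 3×8 → 44×8, cost 44·3·8 = 1056
(T₃(T₄T₅)): 31×44 by 44×8 → 31×8, cost 31·44·8 = 10912; cumulative 11968
(T₂(T₃(T₄T₅))): 12×31 by 31×8 → 12×8, cost 12·31·8 = 2976; cumulative 14944
(T₁(T₂(T₃(T₄T₅)))): 16×12 by 12×8 → 16×8, cost 16·12·8 = 1536; cumulative 16480
Total: 16480 scalar multiplications.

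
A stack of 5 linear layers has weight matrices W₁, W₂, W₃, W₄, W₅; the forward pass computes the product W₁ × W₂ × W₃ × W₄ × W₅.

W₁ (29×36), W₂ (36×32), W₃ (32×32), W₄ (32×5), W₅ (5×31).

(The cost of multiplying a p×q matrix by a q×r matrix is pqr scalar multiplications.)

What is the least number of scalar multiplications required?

Adjacent pairs: W₁W₂ = 29·36·32 = 33408; W₂W₃ = 36·32·32 = 36864; W₃W₄ = 32·32·5 = 5120; W₄W₅ = 32·5·31 = 4960.
Length 3: W₁..W₃: k=1: 0+36864+29·36·32=70272; k=2: 33408+0+29·32·32=63104 → min 63104 | W₂..W₄: k=2: 0+5120+36·32·5=10880; k=3: 36864+0+36·32·5=42624 → min 10880 | W₃..W₅: k=3: 0+4960+32·32·31=36704; k=4: 5120+0+32·5·31=10080 → min 10080.
Length 4: W₁..W₄: k=1: 0+10880+29·36·5=16100; k=2: 33408+5120+29·32·5=43168; k=3: 63104+0+29·32·5=67744 → min 16100 | W₂..W₅: k=2: 0+10080+36·32·31=45792; k=3: 36864+4960+36·32·31=77536; k=4: 10880+0+36·5·31=16460 → min 16460.
Length 5: W₁..W₅: k=1: 0+16460+29·36·31=48824; k=2: 33408+10080+29·32·31=72256; k=3: 63104+4960+29·32·31=96832; k=4: 16100+0+29·5·31=20595 → min 20595.
Optimal order: ((W₁ × (W₂ × (W₃ × W₄))) × W₅) with cost 20595.

20595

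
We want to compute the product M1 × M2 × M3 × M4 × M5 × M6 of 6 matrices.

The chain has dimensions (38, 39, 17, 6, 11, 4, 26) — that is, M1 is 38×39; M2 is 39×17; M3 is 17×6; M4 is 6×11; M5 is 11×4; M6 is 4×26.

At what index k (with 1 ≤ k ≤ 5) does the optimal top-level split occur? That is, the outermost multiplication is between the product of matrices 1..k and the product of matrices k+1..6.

5

Adjacent pairs: M1M2 = 38·39·17 = 25194; M2M3 = 39·17·6 = 3978; M3M4 = 17·6·11 = 1122; M4M5 = 6·11·4 = 264; M5M6 = 11·4·26 = 1144.
Length 3: M1..M3: k=1: 0+3978+38·39·6=12870; k=2: 25194+0+38·17·6=29070 → min 12870 | M2..M4: k=2: 0+1122+39·17·11=8415; k=3: 3978+0+39·6·11=6552 → min 6552 | M3..M5: k=3: 0+264+17·6·4=672; k=4: 1122+0+17·11·4=1870 → min 672 | M4..M6: k=4: 0+1144+6·11·26=2860; k=5: 264+0+6·4·26=888 → min 888.
Length 4: M1..M4: k=1: 0+6552+38·39·11=22854; k=2: 25194+1122+38·17·11=33422; k=3: 12870+0+38·6·11=15378 → min 15378 | M2..M5: k=2: 0+672+39·17·4=3324; k=3: 3978+264+39·6·4=5178; k=4: 6552+0+39·11·4=8268 → min 3324 | M3..M6: k=3: 0+888+17·6·26=3540; k=4: 1122+1144+17·11·26=7128; k=5: 672+0+17·4·26=2440 → min 2440.
Length 5: M1..M5: k=1: 0+3324+38·39·4=9252; k=2: 25194+672+38·17·4=28450; k=3: 12870+264+38·6·4=14046; k=4: 15378+0+38·11·4=17050 → min 9252 | M2..M6: k=2: 0+2440+39·17·26=19678; k=3: 3978+888+39·6·26=10950; k=4: 6552+1144+39·11·26=18850; k=5: 3324+0+39·4·26=7380 → min 7380.
Top-level splits: k=1: (M1..M1)·(M2..M6) → 0+7380+38·39·26 = 45912; k=2: (M1..M2)·(M3..M6) → 25194+2440+38·17·26 = 44430; k=3: (M1..M3)·(M4..M6) → 12870+888+38·6·26 = 19686; k=4: (M1..M4)·(M5..M6) → 15378+1144+38·11·26 = 27390; k=5: (M1..M5)·(M6..M6) → 9252+0+38·4·26 = 13204.
Best split is after M5, i.e. k = 5.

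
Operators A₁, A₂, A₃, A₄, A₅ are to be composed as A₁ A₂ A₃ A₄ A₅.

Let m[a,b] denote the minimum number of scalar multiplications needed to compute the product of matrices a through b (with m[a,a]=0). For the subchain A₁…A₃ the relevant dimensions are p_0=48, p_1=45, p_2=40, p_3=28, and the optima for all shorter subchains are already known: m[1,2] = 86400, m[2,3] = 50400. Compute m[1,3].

m[1,3] = min over k∈[1,2] of m[1,k]+m[k+1,3]+p_{0}·p_k·p_{3}.
k=1: 0 + 50400 + 48·45·28 = 110880; k=2: 86400 + 0 + 48·40·28 = 140160.
Minimum: 110880 at k=1.

110880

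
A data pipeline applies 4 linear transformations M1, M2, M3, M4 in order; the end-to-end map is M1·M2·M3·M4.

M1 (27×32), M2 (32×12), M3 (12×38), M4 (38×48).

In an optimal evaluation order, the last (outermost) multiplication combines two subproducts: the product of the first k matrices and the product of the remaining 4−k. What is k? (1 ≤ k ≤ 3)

Adjacent pairs: M1M2 = 27·32·12 = 10368; M2M3 = 32·12·38 = 14592; M3M4 = 12·38·48 = 21888.
Length 3: M1..M3: k=1: 0+14592+27·32·38=47424; k=2: 10368+0+27·12·38=22680 → min 22680 | M2..M4: k=2: 0+21888+32·12·48=40320; k=3: 14592+0+32·38·48=72960 → min 40320.
Top-level splits: k=1: (M1..M1)·(M2..M4) → 0+40320+27·32·48 = 81792; k=2: (M1..M2)·(M3..M4) → 10368+21888+27·12·48 = 47808; k=3: (M1..M3)·(M4..M4) → 22680+0+27·38·48 = 71928.
Best split is after M2, i.e. k = 2.

2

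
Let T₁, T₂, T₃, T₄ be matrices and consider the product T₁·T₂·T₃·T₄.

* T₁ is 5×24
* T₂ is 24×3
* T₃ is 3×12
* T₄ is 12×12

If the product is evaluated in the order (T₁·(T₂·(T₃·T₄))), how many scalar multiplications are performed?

(T₃·T₄): 3×12 by 12×12 → 3×12, cost 3·12·12 = 432
(T₂·(T₃·T₄)): 24×3 by 3×12 → 24×12, cost 24·3·12 = 864; cumulative 1296
(T₁·(T₂·(T₃·T₄))): 5×24 by 24×12 → 5×12, cost 5·24·12 = 1440; cumulative 2736
Total: 2736 scalar multiplications.

2736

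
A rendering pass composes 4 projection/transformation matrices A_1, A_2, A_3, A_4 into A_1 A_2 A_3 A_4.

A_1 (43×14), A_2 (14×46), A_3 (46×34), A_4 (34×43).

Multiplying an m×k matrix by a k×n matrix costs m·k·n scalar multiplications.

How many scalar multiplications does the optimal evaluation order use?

68250

Adjacent pairs: A_1A_2 = 43·14·46 = 27692; A_2A_3 = 14·46·34 = 21896; A_3A_4 = 46·34·43 = 67252.
Length 3: A_1..A_3: k=1: 0+21896+43·14·34=42364; k=2: 27692+0+43·46·34=94944 → min 42364 | A_2..A_4: k=2: 0+67252+14·46·43=94944; k=3: 21896+0+14·34·43=42364 → min 42364.
Length 4: A_1..A_4: k=1: 0+42364+43·14·43=68250; k=2: 27692+67252+43·46·43=179998; k=3: 42364+0+43·34·43=105230 → min 68250.
Optimal order: (A_1 ((A_2 A_3) A_4)) with cost 68250.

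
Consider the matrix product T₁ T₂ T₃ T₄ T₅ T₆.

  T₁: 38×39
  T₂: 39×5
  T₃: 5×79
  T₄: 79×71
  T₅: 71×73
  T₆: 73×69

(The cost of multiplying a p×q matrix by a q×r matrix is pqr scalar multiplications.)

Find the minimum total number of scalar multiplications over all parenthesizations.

99665

Adjacent pairs: T₁T₂ = 38·39·5 = 7410; T₂T₃ = 39·5·79 = 15405; T₃T₄ = 5·79·71 = 28045; T₄T₅ = 79·71·73 = 409457; T₅T₆ = 71·73·69 = 357627.
Length 3: T₁..T₃: k=1: 0+15405+38·39·79=132483; k=2: 7410+0+38·5·79=22420 → min 22420 | T₂..T₄: k=2: 0+28045+39·5·71=41890; k=3: 15405+0+39·79·71=234156 → min 41890 | T₃..T₅: k=3: 0+409457+5·79·73=438292; k=4: 28045+0+5·71·73=53960 → min 53960 | T₄..T₆: k=4: 0+357627+79·71·69=744648; k=5: 409457+0+79·73·69=807380 → min 744648.
Length 4: T₁..T₄: k=1: 0+41890+38·39·71=147112; k=2: 7410+28045+38·5·71=48945; k=3: 22420+0+38·79·71=235562 → min 48945 | T₂..T₅: k=2: 0+53960+39·5·73=68195; k=3: 15405+409457+39·79·73=649775; k=4: 41890+0+39·71·73=244027 → min 68195 | T₃..T₆: k=3: 0+744648+5·79·69=771903; k=4: 28045+357627+5·71·69=410167; k=5: 53960+0+5·73·69=79145 → min 79145.
Length 5: T₁..T₅: k=1: 0+68195+38·39·73=176381; k=2: 7410+53960+38·5·73=75240; k=3: 22420+409457+38·79·73=651023; k=4: 48945+0+38·71·73=245899 → min 75240 | T₂..T₆: k=2: 0+79145+39·5·69=92600; k=3: 15405+744648+39·79·69=972642; k=4: 41890+357627+39·71·69=590578; k=5: 68195+0+39·73·69=264638 → min 92600.
Length 6: T₁..T₆: k=1: 0+92600+38·39·69=194858; k=2: 7410+79145+38·5·69=99665; k=3: 22420+744648+38·79·69=974206; k=4: 48945+357627+38·71·69=592734; k=5: 75240+0+38·73·69=266646 → min 99665.
Optimal order: ((T₁ T₂) (((T₃ T₄) T₅) T₆)) with cost 99665.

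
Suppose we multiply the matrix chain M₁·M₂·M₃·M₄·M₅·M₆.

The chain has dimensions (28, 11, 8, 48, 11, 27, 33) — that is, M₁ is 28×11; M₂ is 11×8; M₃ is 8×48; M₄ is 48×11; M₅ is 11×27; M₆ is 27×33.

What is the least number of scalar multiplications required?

Adjacent pairs: M₁M₂ = 28·11·8 = 2464; M₂M₃ = 11·8·48 = 4224; M₃M₄ = 8·48·11 = 4224; M₄M₅ = 48·11·27 = 14256; M₅M₆ = 11·27·33 = 9801.
Length 3: M₁..M₃: k=1: 0+4224+28·11·48=19008; k=2: 2464+0+28·8·48=13216 → min 13216 | M₂..M₄: k=2: 0+4224+11·8·11=5192; k=3: 4224+0+11·48·11=10032 → min 5192 | M₃..M₅: k=3: 0+14256+8·48·27=24624; k=4: 4224+0+8·11·27=6600 → min 6600 | M₄..M₆: k=4: 0+9801+48·11·33=27225; k=5: 14256+0+48·27·33=57024 → min 27225.
Length 4: M₁..M₄: k=1: 0+5192+28·11·11=8580; k=2: 2464+4224+28·8·11=9152; k=3: 13216+0+28·48·11=28000 → min 8580 | M₂..M₅: k=2: 0+6600+11·8·27=8976; k=3: 4224+14256+11·48·27=32736; k=4: 5192+0+11·11·27=8459 → min 8459 | M₃..M₆: k=3: 0+27225+8·48·33=39897; k=4: 4224+9801+8·11·33=16929; k=5: 6600+0+8·27·33=13728 → min 13728.
Length 5: M₁..M₅: k=1: 0+8459+28·11·27=16775; k=2: 2464+6600+28·8·27=15112; k=3: 13216+14256+28·48·27=63760; k=4: 8580+0+28·11·27=16896 → min 15112 | M₂..M₆: k=2: 0+13728+11·8·33=16632; k=3: 4224+27225+11·48·33=48873; k=4: 5192+9801+11·11·33=18986; k=5: 8459+0+11·27·33=18260 → min 16632.
Length 6: M₁..M₆: k=1: 0+16632+28·11·33=26796; k=2: 2464+13728+28·8·33=23584; k=3: 13216+27225+28·48·33=84793; k=4: 8580+9801+28·11·33=28545; k=5: 15112+0+28·27·33=40060 → min 23584.
Optimal order: ((M₁·M₂)·(((M₃·M₄)·M₅)·M₆)) with cost 23584.

23584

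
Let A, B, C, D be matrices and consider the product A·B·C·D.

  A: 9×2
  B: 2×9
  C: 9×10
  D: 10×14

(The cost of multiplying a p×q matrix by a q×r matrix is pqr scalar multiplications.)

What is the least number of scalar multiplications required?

Adjacent pairs: AB = 9·2·9 = 162; BC = 2·9·10 = 180; CD = 9·10·14 = 1260.
Length 3: A..C: k=1: 0+180+9·2·10=360; k=2: 162+0+9·9·10=972 → min 360 | B..D: k=2: 0+1260+2·9·14=1512; k=3: 180+0+2·10·14=460 → min 460.
Length 4: A..D: k=1: 0+460+9·2·14=712; k=2: 162+1260+9·9·14=2556; k=3: 360+0+9·10·14=1620 → min 712.
Optimal order: (A·((B·C)·D)) with cost 712.

712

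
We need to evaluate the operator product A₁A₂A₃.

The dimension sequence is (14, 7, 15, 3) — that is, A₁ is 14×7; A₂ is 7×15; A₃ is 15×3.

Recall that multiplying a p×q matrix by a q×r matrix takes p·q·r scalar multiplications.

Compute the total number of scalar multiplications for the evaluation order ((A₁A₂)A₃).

2100

(A₁A₂): 14×7 by 7×15 → 14×15, cost 14·7·15 = 1470
((A₁A₂)A₃): 14×15 by 15×3 → 14×3, cost 14·15·3 = 630; cumulative 2100
Total: 2100 scalar multiplications.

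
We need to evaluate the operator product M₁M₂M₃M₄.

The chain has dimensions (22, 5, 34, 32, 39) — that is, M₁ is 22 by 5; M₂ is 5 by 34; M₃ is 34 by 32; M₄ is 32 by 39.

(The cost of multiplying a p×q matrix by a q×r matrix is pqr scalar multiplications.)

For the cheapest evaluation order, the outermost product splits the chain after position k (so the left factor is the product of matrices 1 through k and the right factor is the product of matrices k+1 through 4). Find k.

Adjacent pairs: M₁M₂ = 22·5·34 = 3740; M₂M₃ = 5·34·32 = 5440; M₃M₄ = 34·32·39 = 42432.
Length 3: M₁..M₃: k=1: 0+5440+22·5·32=8960; k=2: 3740+0+22·34·32=27676 → min 8960 | M₂..M₄: k=2: 0+42432+5·34·39=49062; k=3: 5440+0+5·32·39=11680 → min 11680.
Top-level splits: k=1: (M₁..M₁)·(M₂..M₄) → 0+11680+22·5·39 = 15970; k=2: (M₁..M₂)·(M₃..M₄) → 3740+42432+22·34·39 = 75344; k=3: (M₁..M₃)·(M₄..M₄) → 8960+0+22·32·39 = 36416.
Best split is after M₁, i.e. k = 1.

1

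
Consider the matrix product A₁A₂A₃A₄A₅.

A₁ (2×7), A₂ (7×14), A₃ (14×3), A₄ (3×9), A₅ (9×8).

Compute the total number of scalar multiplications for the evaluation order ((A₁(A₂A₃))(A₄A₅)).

600

(A₂A₃): 7×14 by 14×3 → 7×3, cost 7·14·3 = 294
(A₁(A₂A₃)): 2×7 by 7×3 → 2×3, cost 2·7·3 = 42; cumulative 336
(A₄A₅): 3×9 by 9×8 → 3×8, cost 3·9·8 = 216
((A₁(A₂A₃))(A₄A₅)): 2×3 by 3×8 → 2×8, cost 2·3·8 = 48; cumulative 600
Total: 600 scalar multiplications.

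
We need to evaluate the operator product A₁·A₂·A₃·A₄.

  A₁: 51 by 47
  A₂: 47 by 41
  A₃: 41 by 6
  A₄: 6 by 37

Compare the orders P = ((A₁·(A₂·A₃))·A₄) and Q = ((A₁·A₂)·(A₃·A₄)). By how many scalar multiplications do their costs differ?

147480

Order P = ((A₁·(A₂·A₃))·A₄): (A₂·A₃): 47×41 by 41×6 → 47×6, cost 47·41·6 = 11562; (A₁·(A₂·A₃)): 51×47 by 47×6 → 51×6, cost 51·47·6 = 14382; cumulative 25944; ((A₁·(A₂·A₃))·A₄): 51×6 by 6×37 → 51×37, cost 51·6·37 = 11322; cumulative 37266. Total 37266.
Order Q = ((A₁·A₂)·(A₃·A₄)): (A₁·A₂): 51×47 by 47×41 → 51×41, cost 51·47·41 = 98277; (A₃·A₄): 41×6 by 6×37 → 41×37, cost 41·6·37 = 9102; ((A₁·A₂)·(A₃·A₄)): 51×41 by 41×37 → 51×37, cost 51·41·37 = 77367; cumulative 184746. Total 184746.
Difference: |37266 − 184746| = 147480.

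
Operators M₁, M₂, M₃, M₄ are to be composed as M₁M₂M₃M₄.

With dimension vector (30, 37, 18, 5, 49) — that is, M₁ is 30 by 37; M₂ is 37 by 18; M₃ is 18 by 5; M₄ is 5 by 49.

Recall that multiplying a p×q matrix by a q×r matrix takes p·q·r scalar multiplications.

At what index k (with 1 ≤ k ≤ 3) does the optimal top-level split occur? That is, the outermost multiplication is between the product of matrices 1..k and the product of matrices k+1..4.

Adjacent pairs: M₁M₂ = 30·37·18 = 19980; M₂M₃ = 37·18·5 = 3330; M₃M₄ = 18·5·49 = 4410.
Length 3: M₁..M₃: k=1: 0+3330+30·37·5=8880; k=2: 19980+0+30·18·5=22680 → min 8880 | M₂..M₄: k=2: 0+4410+37·18·49=37044; k=3: 3330+0+37·5·49=12395 → min 12395.
Top-level splits: k=1: (M₁..M₁)·(M₂..M₄) → 0+12395+30·37·49 = 66785; k=2: (M₁..M₂)·(M₃..M₄) → 19980+4410+30·18·49 = 50850; k=3: (M₁..M₃)·(M₄..M₄) → 8880+0+30·5·49 = 16230.
Best split is after M₃, i.e. k = 3.

3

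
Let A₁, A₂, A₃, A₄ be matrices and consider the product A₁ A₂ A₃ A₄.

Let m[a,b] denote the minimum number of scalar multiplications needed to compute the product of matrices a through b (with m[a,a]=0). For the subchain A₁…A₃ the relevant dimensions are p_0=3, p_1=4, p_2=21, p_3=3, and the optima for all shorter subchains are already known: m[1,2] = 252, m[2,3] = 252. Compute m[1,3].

m[1,3] = min over k∈[1,2] of m[1,k]+m[k+1,3]+p_{0}·p_k·p_{3}.
k=1: 0 + 252 + 3·4·3 = 288; k=2: 252 + 0 + 3·21·3 = 441.
Minimum: 288 at k=1.

288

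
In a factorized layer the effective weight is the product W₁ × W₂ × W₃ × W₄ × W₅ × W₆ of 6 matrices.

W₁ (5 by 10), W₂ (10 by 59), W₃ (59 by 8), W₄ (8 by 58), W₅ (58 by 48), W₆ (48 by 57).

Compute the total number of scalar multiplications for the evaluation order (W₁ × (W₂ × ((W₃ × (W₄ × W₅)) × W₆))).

242832

(W₄ × W₅): 8×58 by 58×48 → 8×48, cost 8·58·48 = 22272
(W₃ × (W₄ × W₅)): 59×8 by 8×48 → 59×48, cost 59·8·48 = 22656; cumulative 44928
((W₃ × (W₄ × W₅)) × W₆): 59×48 by 48×57 → 59×57, cost 59·48·57 = 161424; cumulative 206352
(W₂ × ((W₃ × (W₄ × W₅)) × W₆)): 10×59 by 59×57 → 10×57, cost 10·59·57 = 33630; cumulative 239982
(W₁ × (W₂ × ((W₃ × (W₄ × W₅)) × W₆))): 5×10 by 10×57 → 5×57, cost 5·10·57 = 2850; cumulative 242832
Total: 242832 scalar multiplications.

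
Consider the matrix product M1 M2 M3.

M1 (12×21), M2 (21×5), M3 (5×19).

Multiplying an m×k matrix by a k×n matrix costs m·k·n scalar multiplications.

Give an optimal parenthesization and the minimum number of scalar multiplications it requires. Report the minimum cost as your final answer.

(M1 (M2 M3)): cost 6783.
((M1 M2) M3): cost 2400.
Optimal: ((M1 M2) M3) with cost 2400.

2400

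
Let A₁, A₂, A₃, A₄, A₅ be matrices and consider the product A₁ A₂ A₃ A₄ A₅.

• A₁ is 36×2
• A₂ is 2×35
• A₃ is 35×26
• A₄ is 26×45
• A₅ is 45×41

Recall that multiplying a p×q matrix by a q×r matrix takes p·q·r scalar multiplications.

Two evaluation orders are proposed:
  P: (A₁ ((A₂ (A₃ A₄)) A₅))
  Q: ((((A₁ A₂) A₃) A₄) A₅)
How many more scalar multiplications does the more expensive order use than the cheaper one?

93078

Order P = (A₁ ((A₂ (A₃ A₄)) A₅)): (A₃ A₄): 35×26 by 26×45 → 35×45, cost 35·26·45 = 40950; (A₂ (A₃ A₄)): 2×35 by 35×45 → 2×45, cost 2·35·45 = 3150; cumulative 44100; ((A₂ (A₃ A₄)) A₅): 2×45 by 45×41 → 2×41, cost 2·45·41 = 3690; cumulative 47790; (A₁ ((A₂ (A₃ A₄)) A₅)): 36×2 by 2×41 → 36×41, cost 36·2·41 = 2952; cumulative 50742. Total 50742.
Order Q = ((((A₁ A₂) A₃) A₄) A₅): (A₁ A₂): 36×2 by 2×35 → 36×35, cost 36·2·35 = 2520; ((A₁ A₂) A₃): 36×35 by 35×26 → 36×26, cost 36·35·26 = 32760; cumulative 35280; (((A₁ A₂) A₃) A₄): 36×26 by 26×45 → 36×45, cost 36·26·45 = 42120; cumulative 77400; ((((A₁ A₂) A₃) A₄) A₅): 36×45 by 45×41 → 36×41, cost 36·45·41 = 66420; cumulative 143820. Total 143820.
Difference: |50742 − 143820| = 93078.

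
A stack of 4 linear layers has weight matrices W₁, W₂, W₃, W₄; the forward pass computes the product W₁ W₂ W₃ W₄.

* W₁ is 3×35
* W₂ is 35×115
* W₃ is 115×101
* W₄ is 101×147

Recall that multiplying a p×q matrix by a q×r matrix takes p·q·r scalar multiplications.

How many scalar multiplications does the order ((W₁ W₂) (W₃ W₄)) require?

1770195

(W₁ W₂): 3×35 by 35×115 → 3×115, cost 3·35·115 = 12075
(W₃ W₄): 115×101 by 101×147 → 115×147, cost 115·101·147 = 1707405
((W₁ W₂) (W₃ W₄)): 3×115 by 115×147 → 3×147, cost 3·115·147 = 50715; cumulative 1770195
Total: 1770195 scalar multiplications.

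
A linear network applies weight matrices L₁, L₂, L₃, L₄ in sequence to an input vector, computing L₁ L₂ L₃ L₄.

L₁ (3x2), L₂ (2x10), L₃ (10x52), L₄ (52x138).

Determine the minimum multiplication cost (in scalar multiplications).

Adjacent pairs: L₁L₂ = 3·2·10 = 60; L₂L₃ = 2·10·52 = 1040; L₃L₄ = 10·52·138 = 71760.
Length 3: L₁..L₃: k=1: 0+1040+3·2·52=1352; k=2: 60+0+3·10·52=1620 → min 1352 | L₂..L₄: k=2: 0+71760+2·10·138=74520; k=3: 1040+0+2·52·138=15392 → min 15392.
Length 4: L₁..L₄: k=1: 0+15392+3·2·138=16220; k=2: 60+71760+3·10·138=75960; k=3: 1352+0+3·52·138=22880 → min 16220.
Optimal order: (L₁ ((L₂ L₃) L₄)) with cost 16220.

16220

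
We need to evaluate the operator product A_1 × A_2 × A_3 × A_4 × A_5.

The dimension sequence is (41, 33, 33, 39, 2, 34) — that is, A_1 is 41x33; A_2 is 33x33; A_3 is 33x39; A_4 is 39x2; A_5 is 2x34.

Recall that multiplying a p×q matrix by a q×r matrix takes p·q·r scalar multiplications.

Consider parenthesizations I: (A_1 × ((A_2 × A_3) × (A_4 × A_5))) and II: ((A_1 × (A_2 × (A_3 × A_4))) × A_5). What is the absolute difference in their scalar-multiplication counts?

Order I = (A_1 × ((A_2 × A_3) × (A_4 × A_5))): (A_2 × A_3): 33×33 by 33×39 → 33×39, cost 33·33·39 = 42471; (A_4 × A_5): 39×2 by 2×34 → 39×34, cost 39·2·34 = 2652; ((A_2 × A_3) × (A_4 × A_5)): 33×39 by 39×34 → 33×34, cost 33·39·34 = 43758; cumulative 88881; (A_1 × ((A_2 × A_3) × (A_4 × A_5))): 41×33 by 33×34 → 41×34, cost 41·33·34 = 46002; cumulative 134883. Total 134883.
Order II = ((A_1 × (A_2 × (A_3 × A_4))) × A_5): (A_3 × A_4): 33×39 by 39×2 → 33×2, cost 33·39·2 = 2574; (A_2 × (A_3 × A_4)): 33×33 by 33×2 → 33×2, cost 33·33·2 = 2178; cumulative 4752; (A_1 × (A_2 × (A_3 × A_4))): 41×33 by 33×2 → 41×2, cost 41·33·2 = 2706; cumulative 7458; ((A_1 × (A_2 × (A_3 × A_4))) × A_5): 41×2 by 2×34 → 41×34, cost 41·2·34 = 2788; cumulative 10246. Total 10246.
Difference: |134883 − 10246| = 124637.

124637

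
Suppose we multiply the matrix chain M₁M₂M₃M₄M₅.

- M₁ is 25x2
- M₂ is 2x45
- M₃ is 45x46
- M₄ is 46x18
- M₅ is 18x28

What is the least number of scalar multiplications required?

8204

Adjacent pairs: M₁M₂ = 25·2·45 = 2250; M₂M₃ = 2·45·46 = 4140; M₃M₄ = 45·46·18 = 37260; M₄M₅ = 46·18·28 = 23184.
Length 3: M₁..M₃: k=1: 0+4140+25·2·46=6440; k=2: 2250+0+25·45·46=54000 → min 6440 | M₂..M₄: k=2: 0+37260+2·45·18=38880; k=3: 4140+0+2·46·18=5796 → min 5796 | M₃..M₅: k=3: 0+23184+45·46·28=81144; k=4: 37260+0+45·18·28=59940 → min 59940.
Length 4: M₁..M₄: k=1: 0+5796+25·2·18=6696; k=2: 2250+37260+25·45·18=59760; k=3: 6440+0+25·46·18=27140 → min 6696 | M₂..M₅: k=2: 0+59940+2·45·28=62460; k=3: 4140+23184+2·46·28=29900; k=4: 5796+0+2·18·28=6804 → min 6804.
Length 5: M₁..M₅: k=1: 0+6804+25·2·28=8204; k=2: 2250+59940+25·45·28=93690; k=3: 6440+23184+25·46·28=61824; k=4: 6696+0+25·18·28=19296 → min 8204.
Optimal order: (M₁(((M₂M₃)M₄)M₅)) with cost 8204.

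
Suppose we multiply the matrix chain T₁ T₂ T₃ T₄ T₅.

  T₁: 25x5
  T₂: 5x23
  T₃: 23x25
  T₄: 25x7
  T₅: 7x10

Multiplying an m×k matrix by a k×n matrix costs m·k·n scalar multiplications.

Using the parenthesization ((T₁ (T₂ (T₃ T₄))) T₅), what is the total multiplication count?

7455

(T₃ T₄): 23×25 by 25×7 → 23×7, cost 23·25·7 = 4025
(T₂ (T₃ T₄)): 5×23 by 23×7 → 5×7, cost 5·23·7 = 805; cumulative 4830
(T₁ (T₂ (T₃ T₄))): 25×5 by 5×7 → 25×7, cost 25·5·7 = 875; cumulative 5705
((T₁ (T₂ (T₃ T₄))) T₅): 25×7 by 7×10 → 25×10, cost 25·7·10 = 1750; cumulative 7455
Total: 7455 scalar multiplications.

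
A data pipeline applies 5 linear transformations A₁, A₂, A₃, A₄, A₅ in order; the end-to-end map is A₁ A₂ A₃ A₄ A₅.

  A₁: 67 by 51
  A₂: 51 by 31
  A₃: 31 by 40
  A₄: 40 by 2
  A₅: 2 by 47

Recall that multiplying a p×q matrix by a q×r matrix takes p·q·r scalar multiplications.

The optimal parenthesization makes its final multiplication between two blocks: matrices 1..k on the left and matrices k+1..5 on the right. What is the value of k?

Adjacent pairs: A₁A₂ = 67·51·31 = 105927; A₂A₃ = 51·31·40 = 63240; A₃A₄ = 31·40·2 = 2480; A₄A₅ = 40·2·47 = 3760.
Length 3: A₁..A₃: k=1: 0+63240+67·51·40=199920; k=2: 105927+0+67·31·40=189007 → min 189007 | A₂..A₄: k=2: 0+2480+51·31·2=5642; k=3: 63240+0+51·40·2=67320 → min 5642 | A₃..A₅: k=3: 0+3760+31·40·47=62040; k=4: 2480+0+31·2·47=5394 → min 5394.
Length 4: A₁..A₄: k=1: 0+5642+67·51·2=12476; k=2: 105927+2480+67·31·2=112561; k=3: 189007+0+67·40·2=194367 → min 12476 | A₂..A₅: k=2: 0+5394+51·31·47=79701; k=3: 63240+3760+51·40·47=162880; k=4: 5642+0+51·2·47=10436 → min 10436.
Top-level splits: k=1: (A₁..A₁)·(A₂..A₅) → 0+10436+67·51·47 = 171035; k=2: (A₁..A₂)·(A₃..A₅) → 105927+5394+67·31·47 = 208940; k=3: (A₁..A₃)·(A₄..A₅) → 189007+3760+67·40·47 = 318727; k=4: (A₁..A₄)·(A₅..A₅) → 12476+0+67·2·47 = 18774.
Best split is after A₄, i.e. k = 4.

4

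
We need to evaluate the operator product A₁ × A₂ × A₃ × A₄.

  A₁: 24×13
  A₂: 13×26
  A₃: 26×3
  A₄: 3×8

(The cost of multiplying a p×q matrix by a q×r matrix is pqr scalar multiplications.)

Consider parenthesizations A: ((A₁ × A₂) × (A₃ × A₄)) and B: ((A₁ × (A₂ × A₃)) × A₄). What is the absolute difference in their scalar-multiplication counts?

Order A = ((A₁ × A₂) × (A₃ × A₄)): (A₁ × A₂): 24×13 by 13×26 → 24×26, cost 24·13·26 = 8112; (A₃ × A₄): 26×3 by 3×8 → 26×8, cost 26·3·8 = 624; ((A₁ × A₂) × (A₃ × A₄)): 24×26 by 26×8 → 24×8, cost 24·26·8 = 4992; cumulative 13728. Total 13728.
Order B = ((A₁ × (A₂ × A₃)) × A₄): (A₂ × A₃): 13×26 by 26×3 → 13×3, cost 13·26·3 = 1014; (A₁ × (A₂ × A₃)): 24×13 by 13×3 → 24×3, cost 24·13·3 = 936; cumulative 1950; ((A₁ × (A₂ × A₃)) × A₄): 24×3 by 3×8 → 24×8, cost 24·3·8 = 576; cumulative 2526. Total 2526.
Difference: |13728 − 2526| = 11202.

11202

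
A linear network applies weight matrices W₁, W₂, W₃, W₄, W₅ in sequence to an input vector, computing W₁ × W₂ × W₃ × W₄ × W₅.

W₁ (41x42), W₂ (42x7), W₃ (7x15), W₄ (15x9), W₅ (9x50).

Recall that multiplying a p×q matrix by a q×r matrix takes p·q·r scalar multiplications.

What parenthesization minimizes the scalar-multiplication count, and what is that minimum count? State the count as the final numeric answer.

Adjacent pairs: W₁W₂ = 41·42·7 = 12054; W₂W₃ = 42·7·15 = 4410; W₃W₄ = 7·15·9 = 945; W₄W₅ = 15·9·50 = 6750.
Length 3: W₁..W₃: k=1: 0+4410+41·42·15=30240; k=2: 12054+0+41·7·15=16359 → min 16359 | W₂..W₄: k=2: 0+945+42·7·9=3591; k=3: 4410+0+42·15·9=10080 → min 3591 | W₃..W₅: k=3: 0+6750+7·15·50=12000; k=4: 945+0+7·9·50=4095 → min 4095.
Length 4: W₁..W₄: k=1: 0+3591+41·42·9=19089; k=2: 12054+945+41·7·9=15582; k=3: 16359+0+41·15·9=21894 → min 15582 | W₂..W₅: k=2: 0+4095+42·7·50=18795; k=3: 4410+6750+42·15·50=42660; k=4: 3591+0+42·9·50=22491 → min 18795.
Length 5: W₁..W₅: k=1: 0+18795+41·42·50=104895; k=2: 12054+4095+41·7·50=30499; k=3: 16359+6750+41·15·50=53859; k=4: 15582+0+41·9·50=34032 → min 30499.
Optimal parenthesization: ((W₁ × W₂) × ((W₃ × W₄) × W₅)) with cost 30499.

30499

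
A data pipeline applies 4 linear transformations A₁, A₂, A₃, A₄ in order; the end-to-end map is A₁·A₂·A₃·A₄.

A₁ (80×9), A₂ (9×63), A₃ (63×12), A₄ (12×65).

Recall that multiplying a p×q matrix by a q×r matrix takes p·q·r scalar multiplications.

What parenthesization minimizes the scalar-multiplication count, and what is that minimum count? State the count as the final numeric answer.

Adjacent pairs: A₁A₂ = 80·9·63 = 45360; A₂A₃ = 9·63·12 = 6804; A₃A₄ = 63·12·65 = 49140.
Length 3: A₁..A₃: k=1: 0+6804+80·9·12=15444; k=2: 45360+0+80·63·12=105840 → min 15444 | A₂..A₄: k=2: 0+49140+9·63·65=85995; k=3: 6804+0+9·12·65=13824 → min 13824.
Length 4: A₁..A₄: k=1: 0+13824+80·9·65=60624; k=2: 45360+49140+80·63·65=422100; k=3: 15444+0+80·12·65=77844 → min 60624.
Optimal parenthesization: (A₁·((A₂·A₃)·A₄)) with cost 60624.

60624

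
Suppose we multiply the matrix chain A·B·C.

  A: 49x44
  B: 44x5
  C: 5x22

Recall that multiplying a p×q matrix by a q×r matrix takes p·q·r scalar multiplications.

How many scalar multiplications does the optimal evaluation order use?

Order (A·(B·C)): (B·C): 44×5 by 5×22 → 44×22, cost 44·5·22 = 4840; (A·(B·C)): 49×44 by 44×22 → 49×22, cost 49·44·22 = 47432; cumulative 52272. Total 52272.
Order ((A·B)·C): (A·B): 49×44 by 44×5 → 49×5, cost 49·44·5 = 10780; ((A·B)·C): 49×5 by 5×22 → 49×22, cost 49·5·22 = 5390; cumulative 16170. Total 16170.
Minimum: 16170.

16170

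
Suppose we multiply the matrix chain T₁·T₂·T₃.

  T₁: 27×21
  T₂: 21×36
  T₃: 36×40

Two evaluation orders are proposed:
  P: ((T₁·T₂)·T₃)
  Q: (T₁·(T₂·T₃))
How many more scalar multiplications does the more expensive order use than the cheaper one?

6372

Order P = ((T₁·T₂)·T₃): (T₁·T₂): 27×21 by 21×36 → 27×36, cost 27·21·36 = 20412; ((T₁·T₂)·T₃): 27×36 by 36×40 → 27×40, cost 27·36·40 = 38880; cumulative 59292. Total 59292.
Order Q = (T₁·(T₂·T₃)): (T₂·T₃): 21×36 by 36×40 → 21×40, cost 21·36·40 = 30240; (T₁·(T₂·T₃)): 27×21 by 21×40 → 27×40, cost 27·21·40 = 22680; cumulative 52920. Total 52920.
Difference: |59292 − 52920| = 6372.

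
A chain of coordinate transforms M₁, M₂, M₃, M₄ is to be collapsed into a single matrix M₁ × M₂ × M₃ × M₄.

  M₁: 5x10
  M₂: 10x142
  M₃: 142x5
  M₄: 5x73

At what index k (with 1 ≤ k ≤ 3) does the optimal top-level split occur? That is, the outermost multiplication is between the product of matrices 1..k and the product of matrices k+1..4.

Adjacent pairs: M₁M₂ = 5·10·142 = 7100; M₂M₃ = 10·142·5 = 7100; M₃M₄ = 142·5·73 = 51830.
Length 3: M₁..M₃: k=1: 0+7100+5·10·5=7350; k=2: 7100+0+5·142·5=10650 → min 7350 | M₂..M₄: k=2: 0+51830+10·142·73=155490; k=3: 7100+0+10·5·73=10750 → min 10750.
Top-level splits: k=1: (M₁..M₁)·(M₂..M₄) → 0+10750+5·10·73 = 14400; k=2: (M₁..M₂)·(M₃..M₄) → 7100+51830+5·142·73 = 110760; k=3: (M₁..M₃)·(M₄..M₄) → 7350+0+5·5·73 = 9175.
Best split is after M₃, i.e. k = 3.

3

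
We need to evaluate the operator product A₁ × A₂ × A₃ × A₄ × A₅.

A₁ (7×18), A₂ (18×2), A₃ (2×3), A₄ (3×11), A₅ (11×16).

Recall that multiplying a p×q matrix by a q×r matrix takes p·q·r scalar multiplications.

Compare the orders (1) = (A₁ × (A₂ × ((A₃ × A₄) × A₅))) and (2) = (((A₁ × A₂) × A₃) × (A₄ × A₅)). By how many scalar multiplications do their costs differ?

1852

Order (1) = (A₁ × (A₂ × ((A₃ × A₄) × A₅))): (A₃ × A₄): 2×3 by 3×11 → 2×11, cost 2·3·11 = 66; ((A₃ × A₄) × A₅): 2×11 by 11×16 → 2×16, cost 2·11·16 = 352; cumulative 418; (A₂ × ((A₃ × A₄) × A₅)): 18×2 by 2×16 → 18×16, cost 18·2·16 = 576; cumulative 994; (A₁ × (A₂ × ((A₃ × A₄) × A₅))): 7×18 by 18×16 → 7×16, cost 7·18·16 = 2016; cumulative 3010. Total 3010.
Order (2) = (((A₁ × A₂) × A₃) × (A₄ × A₅)): (A₁ × A₂): 7×18 by 18×2 → 7×2, cost 7·18·2 = 252; ((A₁ × A₂) × A₃): 7×2 by 2×3 → 7×3, cost 7·2·3 = 42; cumulative 294; (A₄ × A₅): 3×11 by 11×16 → 3×16, cost 3·11·16 = 528; (((A₁ × A₂) × A₃) × (A₄ × A₅)): 7×3 by 3×16 → 7×16, cost 7·3·16 = 336; cumulative 1158. Total 1158.
Difference: |3010 − 1158| = 1852.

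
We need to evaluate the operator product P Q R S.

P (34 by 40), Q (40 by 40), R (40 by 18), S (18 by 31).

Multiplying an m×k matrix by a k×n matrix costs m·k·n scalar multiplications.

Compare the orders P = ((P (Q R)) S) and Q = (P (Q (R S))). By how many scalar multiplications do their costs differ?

41828

Order P = ((P (Q R)) S): (Q R): 40×40 by 40×18 → 40×18, cost 40·40·18 = 28800; (P (Q R)): 34×40 by 40×18 → 34×18, cost 34·40·18 = 24480; cumulative 53280; ((P (Q R)) S): 34×18 by 18×31 → 34×31, cost 34·18·31 = 18972; cumulative 72252. Total 72252.
Order Q = (P (Q (R S))): (R S): 40×18 by 18×31 → 40×31, cost 40·18·31 = 22320; (Q (R S)): 40×40 by 40×31 → 40×31, cost 40·40·31 = 49600; cumulative 71920; (P (Q (R S))): 34×40 by 40×31 → 34×31, cost 34·40·31 = 42160; cumulative 114080. Total 114080.
Difference: |72252 − 114080| = 41828.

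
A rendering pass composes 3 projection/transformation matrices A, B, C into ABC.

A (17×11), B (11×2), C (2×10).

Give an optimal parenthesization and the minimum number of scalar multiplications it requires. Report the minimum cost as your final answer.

714

(A(BC)): cost 2090.
((AB)C): cost 714.
Optimal: ((AB)C) with cost 714.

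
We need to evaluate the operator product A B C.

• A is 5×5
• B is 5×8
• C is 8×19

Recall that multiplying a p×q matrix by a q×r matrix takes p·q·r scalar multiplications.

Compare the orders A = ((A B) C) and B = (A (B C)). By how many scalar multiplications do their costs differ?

275

Order A = ((A B) C): (A B): 5×5 by 5×8 → 5×8, cost 5·5·8 = 200; ((A B) C): 5×8 by 8×19 → 5×19, cost 5·8·19 = 760; cumulative 960. Total 960.
Order B = (A (B C)): (B C): 5×8 by 8×19 → 5×19, cost 5·8·19 = 760; (A (B C)): 5×5 by 5×19 → 5×19, cost 5·5·19 = 475; cumulative 1235. Total 1235.
Difference: |960 − 1235| = 275.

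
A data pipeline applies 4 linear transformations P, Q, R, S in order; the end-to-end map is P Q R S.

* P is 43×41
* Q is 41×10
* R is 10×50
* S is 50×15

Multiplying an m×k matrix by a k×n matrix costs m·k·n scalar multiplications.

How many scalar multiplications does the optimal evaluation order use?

Adjacent pairs: PQ = 43·41·10 = 17630; QR = 41·10·50 = 20500; RS = 10·50·15 = 7500.
Length 3: P..R: k=1: 0+20500+43·41·50=108650; k=2: 17630+0+43·10·50=39130 → min 39130 | Q..S: k=2: 0+7500+41·10·15=13650; k=3: 20500+0+41·50·15=51250 → min 13650.
Length 4: P..S: k=1: 0+13650+43·41·15=40095; k=2: 17630+7500+43·10·15=31580; k=3: 39130+0+43·50·15=71380 → min 31580.
Optimal order: ((P Q) (R S)) with cost 31580.

31580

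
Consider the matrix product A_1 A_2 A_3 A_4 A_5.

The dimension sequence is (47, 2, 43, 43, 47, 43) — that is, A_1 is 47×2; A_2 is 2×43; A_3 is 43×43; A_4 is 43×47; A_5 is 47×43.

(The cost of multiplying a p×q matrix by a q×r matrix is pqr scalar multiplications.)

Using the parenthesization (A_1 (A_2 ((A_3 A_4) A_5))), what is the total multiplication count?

181546

(A_3 A_4): 43×43 by 43×47 → 43×47, cost 43·43·47 = 86903
((A_3 A_4) A_5): 43×47 by 47×43 → 43×43, cost 43·47·43 = 86903; cumulative 173806
(A_2 ((A_3 A_4) A_5)): 2×43 by 43×43 → 2×43, cost 2·43·43 = 3698; cumulative 177504
(A_1 (A_2 ((A_3 A_4) A_5))): 47×2 by 2×43 → 47×43, cost 47·2·43 = 4042; cumulative 181546
Total: 181546 scalar multiplications.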